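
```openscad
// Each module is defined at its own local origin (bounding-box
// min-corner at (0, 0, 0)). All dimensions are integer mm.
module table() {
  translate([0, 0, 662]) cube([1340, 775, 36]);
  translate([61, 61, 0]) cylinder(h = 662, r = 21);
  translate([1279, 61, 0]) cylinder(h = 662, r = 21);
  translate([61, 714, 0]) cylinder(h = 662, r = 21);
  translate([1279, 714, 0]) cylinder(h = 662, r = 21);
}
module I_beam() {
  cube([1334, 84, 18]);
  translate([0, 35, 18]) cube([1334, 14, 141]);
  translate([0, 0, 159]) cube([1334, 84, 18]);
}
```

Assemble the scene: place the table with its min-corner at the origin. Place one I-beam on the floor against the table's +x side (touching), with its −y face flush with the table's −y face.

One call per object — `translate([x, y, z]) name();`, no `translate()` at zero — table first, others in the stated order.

table();
translate([1340, 0, 0]) I_beam();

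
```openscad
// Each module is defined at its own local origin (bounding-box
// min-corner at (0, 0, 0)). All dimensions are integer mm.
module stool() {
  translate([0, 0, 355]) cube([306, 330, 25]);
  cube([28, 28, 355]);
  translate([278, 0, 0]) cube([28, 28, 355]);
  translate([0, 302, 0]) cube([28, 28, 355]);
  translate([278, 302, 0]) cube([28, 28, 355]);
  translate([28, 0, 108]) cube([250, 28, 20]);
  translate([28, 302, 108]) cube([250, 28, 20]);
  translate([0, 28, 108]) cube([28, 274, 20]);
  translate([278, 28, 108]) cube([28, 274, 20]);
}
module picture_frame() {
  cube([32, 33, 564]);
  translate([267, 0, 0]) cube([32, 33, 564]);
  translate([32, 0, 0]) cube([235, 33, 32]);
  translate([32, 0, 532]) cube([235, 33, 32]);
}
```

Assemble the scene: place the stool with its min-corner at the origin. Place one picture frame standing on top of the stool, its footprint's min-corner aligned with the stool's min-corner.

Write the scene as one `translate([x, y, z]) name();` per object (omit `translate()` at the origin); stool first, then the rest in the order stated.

stool();
translate([0, 0, 380]) picture_frame();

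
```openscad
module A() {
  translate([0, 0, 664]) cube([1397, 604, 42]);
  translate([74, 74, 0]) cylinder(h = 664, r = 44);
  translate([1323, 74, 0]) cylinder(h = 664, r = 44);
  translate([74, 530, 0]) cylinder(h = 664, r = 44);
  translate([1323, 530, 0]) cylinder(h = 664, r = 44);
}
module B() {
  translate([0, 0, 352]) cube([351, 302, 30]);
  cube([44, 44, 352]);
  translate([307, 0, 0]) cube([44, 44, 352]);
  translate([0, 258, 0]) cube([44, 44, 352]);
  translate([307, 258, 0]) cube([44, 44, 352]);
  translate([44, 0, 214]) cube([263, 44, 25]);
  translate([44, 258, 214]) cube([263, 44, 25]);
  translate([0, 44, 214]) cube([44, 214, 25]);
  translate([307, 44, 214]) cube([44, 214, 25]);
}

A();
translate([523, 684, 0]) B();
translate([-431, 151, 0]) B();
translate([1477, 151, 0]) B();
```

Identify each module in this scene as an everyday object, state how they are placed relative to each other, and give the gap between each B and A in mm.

A is a table. B is a stool. Three stools sit around the table at the +y, −x, +x sides. The gap between each stool and the table is 80 mm.

Each stool's nearest face is 80 mm from the table's bounding box.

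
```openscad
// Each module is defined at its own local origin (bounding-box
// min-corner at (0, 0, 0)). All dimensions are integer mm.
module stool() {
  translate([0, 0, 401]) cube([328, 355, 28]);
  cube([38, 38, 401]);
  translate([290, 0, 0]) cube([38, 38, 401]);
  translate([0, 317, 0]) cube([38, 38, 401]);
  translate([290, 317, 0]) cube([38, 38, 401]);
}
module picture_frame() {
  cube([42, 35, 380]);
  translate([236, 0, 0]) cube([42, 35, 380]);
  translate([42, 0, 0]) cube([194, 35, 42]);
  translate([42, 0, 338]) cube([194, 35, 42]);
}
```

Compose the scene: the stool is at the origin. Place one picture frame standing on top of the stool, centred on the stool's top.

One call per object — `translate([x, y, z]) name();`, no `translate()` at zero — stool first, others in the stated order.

stool();
translate([25, 160, 429]) picture_frame();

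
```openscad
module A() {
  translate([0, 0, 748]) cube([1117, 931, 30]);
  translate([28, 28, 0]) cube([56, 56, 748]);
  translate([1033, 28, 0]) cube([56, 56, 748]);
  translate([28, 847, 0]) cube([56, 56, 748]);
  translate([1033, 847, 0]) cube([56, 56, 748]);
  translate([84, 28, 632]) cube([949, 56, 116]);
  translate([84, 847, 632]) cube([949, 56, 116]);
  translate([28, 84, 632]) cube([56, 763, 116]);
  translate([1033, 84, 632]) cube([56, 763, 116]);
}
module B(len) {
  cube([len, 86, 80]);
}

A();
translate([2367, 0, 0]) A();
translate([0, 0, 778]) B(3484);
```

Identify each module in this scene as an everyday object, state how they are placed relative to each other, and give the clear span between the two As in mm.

Second table starts at x = 2367; first ends at x = 1117; clear span = 2367 − 1117 = 1250 mm.

A is a table. B is a beam. A beam spans the tops of two tables. The clear span between the two tables is 1250 mm.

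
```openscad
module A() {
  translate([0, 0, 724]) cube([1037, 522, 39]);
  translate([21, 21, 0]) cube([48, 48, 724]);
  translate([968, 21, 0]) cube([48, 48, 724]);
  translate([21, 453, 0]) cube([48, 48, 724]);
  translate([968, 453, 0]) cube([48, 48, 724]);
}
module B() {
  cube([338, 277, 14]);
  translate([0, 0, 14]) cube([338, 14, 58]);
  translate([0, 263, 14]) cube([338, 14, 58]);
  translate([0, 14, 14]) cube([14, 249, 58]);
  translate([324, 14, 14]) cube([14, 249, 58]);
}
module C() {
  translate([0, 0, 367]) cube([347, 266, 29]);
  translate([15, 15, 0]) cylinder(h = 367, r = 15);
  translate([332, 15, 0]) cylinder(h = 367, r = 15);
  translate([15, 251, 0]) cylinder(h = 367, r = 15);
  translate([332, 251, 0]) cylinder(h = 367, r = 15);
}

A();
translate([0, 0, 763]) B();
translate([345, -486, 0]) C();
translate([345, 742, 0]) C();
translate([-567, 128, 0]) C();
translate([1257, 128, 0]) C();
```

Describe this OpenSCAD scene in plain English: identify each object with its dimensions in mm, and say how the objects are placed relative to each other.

A is a table with a 1037×522 mm rectangular top, 39 mm thick, top surface at z = 763 mm, supported by four 48×48 mm square legs, each inset 21 mm from the nearest pair of top edges, running from the floor.

B is an open-topped rectangular box: outside dimensions 338×277×72 mm, with a uniform wall and base thickness of 14 mm. The base is a full 338×277 slab on the floor; four walls sit on top of the base. The front and back walls (the −y and +y sides) span the full width; the two side walls fit between them.

C is a four-legged stool. The seat is a 347×266×29 mm slab whose top surface is at z = 396 mm; four round legs, each 30 mm in diameter, run from the floor (z = 0) to the underside of the seat, each leg's axis is inset half a diameter from the nearest pair of seat edges (so the leg's bounding box is flush with the corner).

The open box is on top of the table. Four stools sit around the table at the −y, +y, −x, +x sides.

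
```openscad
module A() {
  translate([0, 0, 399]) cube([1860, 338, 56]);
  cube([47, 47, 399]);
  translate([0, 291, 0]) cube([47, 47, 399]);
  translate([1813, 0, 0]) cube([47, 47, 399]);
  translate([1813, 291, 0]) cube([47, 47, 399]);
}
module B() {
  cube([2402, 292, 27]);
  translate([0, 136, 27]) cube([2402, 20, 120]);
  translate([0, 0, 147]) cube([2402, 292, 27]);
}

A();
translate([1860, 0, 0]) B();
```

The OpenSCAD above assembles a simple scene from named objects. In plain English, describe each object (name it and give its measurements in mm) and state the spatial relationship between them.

A is a long wooden bench with a 1860 mm (x) × 338 mm (y) seat, 56 mm thick, its top surface 455 mm above the floor. Four 47 mm square legs at the seat corners, flush with the edges, run from z = 0 to the seat underside.

B is an I-beam lying along x, 2402 mm long. Overall section height 174 mm. Two flanges 292 mm wide (y) and 27 mm thick, one on the floor and one at the top; a web 20 mm thick runs between them, centred on the flange width.

The I-beam is against the bench's +x side, with their −y faces flush.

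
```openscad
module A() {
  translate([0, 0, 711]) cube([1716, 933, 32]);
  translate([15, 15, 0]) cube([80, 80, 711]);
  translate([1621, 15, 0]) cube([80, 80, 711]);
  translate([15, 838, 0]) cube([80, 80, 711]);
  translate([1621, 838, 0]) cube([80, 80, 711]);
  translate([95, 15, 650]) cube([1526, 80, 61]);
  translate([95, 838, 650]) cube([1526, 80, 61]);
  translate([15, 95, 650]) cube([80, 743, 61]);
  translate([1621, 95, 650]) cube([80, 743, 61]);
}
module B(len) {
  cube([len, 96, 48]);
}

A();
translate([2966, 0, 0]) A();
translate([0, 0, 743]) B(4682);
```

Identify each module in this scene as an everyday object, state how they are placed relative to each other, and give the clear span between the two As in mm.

Second table starts at x = 2966; first ends at x = 1716; clear span = 2966 − 1716 = 1250 mm.

A is a table. B is a beam. A beam spans the tops of two tables. The clear span between the two tables is 1250 mm.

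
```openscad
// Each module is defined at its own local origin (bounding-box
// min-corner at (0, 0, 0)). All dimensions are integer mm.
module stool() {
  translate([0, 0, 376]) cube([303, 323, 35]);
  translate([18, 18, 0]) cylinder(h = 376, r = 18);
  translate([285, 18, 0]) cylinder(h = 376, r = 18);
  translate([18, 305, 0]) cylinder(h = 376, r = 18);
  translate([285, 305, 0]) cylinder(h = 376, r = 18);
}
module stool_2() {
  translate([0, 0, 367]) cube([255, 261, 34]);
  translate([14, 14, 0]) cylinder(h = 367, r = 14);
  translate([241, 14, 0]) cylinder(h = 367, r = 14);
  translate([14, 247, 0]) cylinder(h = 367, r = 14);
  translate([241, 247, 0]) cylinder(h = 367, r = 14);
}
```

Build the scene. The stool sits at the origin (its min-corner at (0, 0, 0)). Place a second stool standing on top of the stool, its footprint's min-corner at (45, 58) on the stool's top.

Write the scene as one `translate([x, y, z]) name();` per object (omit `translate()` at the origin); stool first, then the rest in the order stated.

stool();
translate([45, 58, 411]) stool_2();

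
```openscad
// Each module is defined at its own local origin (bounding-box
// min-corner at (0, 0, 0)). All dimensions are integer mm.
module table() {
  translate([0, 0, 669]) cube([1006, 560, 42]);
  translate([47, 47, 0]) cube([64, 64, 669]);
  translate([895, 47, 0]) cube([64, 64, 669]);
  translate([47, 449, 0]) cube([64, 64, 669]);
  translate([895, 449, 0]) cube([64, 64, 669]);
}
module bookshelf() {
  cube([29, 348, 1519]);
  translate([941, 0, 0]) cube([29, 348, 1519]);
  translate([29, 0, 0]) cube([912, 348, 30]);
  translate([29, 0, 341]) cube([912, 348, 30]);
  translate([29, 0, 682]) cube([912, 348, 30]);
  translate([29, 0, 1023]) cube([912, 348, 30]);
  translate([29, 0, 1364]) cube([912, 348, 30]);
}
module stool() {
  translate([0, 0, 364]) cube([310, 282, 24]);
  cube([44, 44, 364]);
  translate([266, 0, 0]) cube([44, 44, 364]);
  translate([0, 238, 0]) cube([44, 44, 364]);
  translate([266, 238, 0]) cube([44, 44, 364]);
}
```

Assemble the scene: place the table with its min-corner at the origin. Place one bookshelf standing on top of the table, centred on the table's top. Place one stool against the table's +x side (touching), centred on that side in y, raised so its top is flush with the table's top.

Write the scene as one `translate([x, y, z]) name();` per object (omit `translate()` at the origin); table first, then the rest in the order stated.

table();
translate([18, 106, 711]) bookshelf();
translate([1006, 139, 323]) stool();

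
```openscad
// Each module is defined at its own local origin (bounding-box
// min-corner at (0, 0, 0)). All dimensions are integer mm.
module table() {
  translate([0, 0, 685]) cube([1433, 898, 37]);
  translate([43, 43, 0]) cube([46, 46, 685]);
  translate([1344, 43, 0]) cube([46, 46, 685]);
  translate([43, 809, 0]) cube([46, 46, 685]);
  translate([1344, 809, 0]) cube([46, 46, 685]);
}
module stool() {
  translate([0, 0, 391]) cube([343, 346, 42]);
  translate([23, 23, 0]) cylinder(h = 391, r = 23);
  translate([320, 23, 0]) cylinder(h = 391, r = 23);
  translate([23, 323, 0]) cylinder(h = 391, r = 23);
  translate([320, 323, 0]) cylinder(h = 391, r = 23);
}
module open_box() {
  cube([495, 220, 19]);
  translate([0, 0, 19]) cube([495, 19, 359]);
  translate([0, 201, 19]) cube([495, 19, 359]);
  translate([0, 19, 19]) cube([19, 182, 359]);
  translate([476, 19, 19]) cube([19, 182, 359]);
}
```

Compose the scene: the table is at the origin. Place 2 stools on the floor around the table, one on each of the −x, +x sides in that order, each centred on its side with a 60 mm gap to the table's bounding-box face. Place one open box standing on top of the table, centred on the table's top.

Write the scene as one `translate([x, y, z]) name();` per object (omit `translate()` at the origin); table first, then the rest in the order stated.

table();
translate([-403, 276, 0]) stool();
translate([1493, 276, 0]) stool();
translate([469, 339, 722]) open_box();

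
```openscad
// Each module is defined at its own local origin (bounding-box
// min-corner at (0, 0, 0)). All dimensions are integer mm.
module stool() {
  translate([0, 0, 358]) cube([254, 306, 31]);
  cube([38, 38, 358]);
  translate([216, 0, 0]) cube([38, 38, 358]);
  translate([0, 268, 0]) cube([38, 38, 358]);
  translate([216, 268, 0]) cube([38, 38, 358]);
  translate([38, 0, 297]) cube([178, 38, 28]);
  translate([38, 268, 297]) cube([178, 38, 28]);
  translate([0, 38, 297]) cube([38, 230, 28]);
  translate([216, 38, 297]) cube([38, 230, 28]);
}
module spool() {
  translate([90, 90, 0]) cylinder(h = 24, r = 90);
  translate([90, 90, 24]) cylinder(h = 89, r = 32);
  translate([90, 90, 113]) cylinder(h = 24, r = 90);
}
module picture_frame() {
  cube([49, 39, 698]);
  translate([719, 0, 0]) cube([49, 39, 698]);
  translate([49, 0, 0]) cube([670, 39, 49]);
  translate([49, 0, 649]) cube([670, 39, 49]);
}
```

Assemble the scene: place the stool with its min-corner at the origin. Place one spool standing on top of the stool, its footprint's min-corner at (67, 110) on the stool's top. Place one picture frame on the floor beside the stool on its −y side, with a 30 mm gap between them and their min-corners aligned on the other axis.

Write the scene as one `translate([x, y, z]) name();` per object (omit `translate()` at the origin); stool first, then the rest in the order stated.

stool();
translate([67, 110, 389]) spool();
translate([0, -69, 0]) picture_frame();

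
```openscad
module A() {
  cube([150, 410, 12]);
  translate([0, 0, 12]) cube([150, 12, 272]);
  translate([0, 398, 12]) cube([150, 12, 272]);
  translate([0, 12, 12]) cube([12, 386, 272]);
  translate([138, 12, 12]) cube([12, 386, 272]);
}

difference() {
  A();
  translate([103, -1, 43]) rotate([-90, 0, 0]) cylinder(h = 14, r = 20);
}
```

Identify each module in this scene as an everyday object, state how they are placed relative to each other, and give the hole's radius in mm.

The subtracted cylinder has r = 20 mm.

A is an open box. The open box has a circular hole through its front wall. The hole's radius is 20 mm.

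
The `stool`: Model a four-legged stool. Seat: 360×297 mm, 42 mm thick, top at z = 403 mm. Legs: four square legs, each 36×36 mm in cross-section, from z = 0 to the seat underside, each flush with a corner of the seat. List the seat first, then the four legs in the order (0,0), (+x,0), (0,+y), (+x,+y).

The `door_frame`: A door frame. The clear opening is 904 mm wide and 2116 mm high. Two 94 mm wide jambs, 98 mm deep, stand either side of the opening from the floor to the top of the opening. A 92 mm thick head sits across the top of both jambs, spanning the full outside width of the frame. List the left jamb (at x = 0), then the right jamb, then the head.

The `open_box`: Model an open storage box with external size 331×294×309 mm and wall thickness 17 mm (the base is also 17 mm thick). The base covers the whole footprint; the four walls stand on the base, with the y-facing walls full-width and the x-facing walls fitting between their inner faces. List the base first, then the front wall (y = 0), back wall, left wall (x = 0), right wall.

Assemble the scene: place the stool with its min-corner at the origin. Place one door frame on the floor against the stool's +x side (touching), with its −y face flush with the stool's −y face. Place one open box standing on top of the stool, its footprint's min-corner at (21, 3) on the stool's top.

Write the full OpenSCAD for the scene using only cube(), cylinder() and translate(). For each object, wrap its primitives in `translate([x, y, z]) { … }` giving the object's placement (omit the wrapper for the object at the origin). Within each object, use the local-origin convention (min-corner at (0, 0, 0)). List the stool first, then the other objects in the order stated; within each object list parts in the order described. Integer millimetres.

translate([0, 0, 361]) cube([360, 297, 42]);
cube([36, 36, 361]);
translate([324, 0, 0]) cube([36, 36, 361]);
translate([0, 261, 0]) cube([36, 36, 361]);
translate([324, 261, 0]) cube([36, 36, 361]);
translate([360, 0, 0]) {
  cube([94, 98, 2116]);
  translate([998, 0, 0]) cube([94, 98, 2116]);
  translate([0, 0, 2116]) cube([1092, 98, 92]);
}
translate([21, 3, 403]) {
  cube([331, 294, 17]);
  translate([0, 0, 17]) cube([331, 17, 292]);
  translate([0, 277, 17]) cube([331, 17, 292]);
  translate([0, 17, 17]) cube([17, 260, 292]);
  translate([314, 17, 17]) cube([17, 260, 292]);
}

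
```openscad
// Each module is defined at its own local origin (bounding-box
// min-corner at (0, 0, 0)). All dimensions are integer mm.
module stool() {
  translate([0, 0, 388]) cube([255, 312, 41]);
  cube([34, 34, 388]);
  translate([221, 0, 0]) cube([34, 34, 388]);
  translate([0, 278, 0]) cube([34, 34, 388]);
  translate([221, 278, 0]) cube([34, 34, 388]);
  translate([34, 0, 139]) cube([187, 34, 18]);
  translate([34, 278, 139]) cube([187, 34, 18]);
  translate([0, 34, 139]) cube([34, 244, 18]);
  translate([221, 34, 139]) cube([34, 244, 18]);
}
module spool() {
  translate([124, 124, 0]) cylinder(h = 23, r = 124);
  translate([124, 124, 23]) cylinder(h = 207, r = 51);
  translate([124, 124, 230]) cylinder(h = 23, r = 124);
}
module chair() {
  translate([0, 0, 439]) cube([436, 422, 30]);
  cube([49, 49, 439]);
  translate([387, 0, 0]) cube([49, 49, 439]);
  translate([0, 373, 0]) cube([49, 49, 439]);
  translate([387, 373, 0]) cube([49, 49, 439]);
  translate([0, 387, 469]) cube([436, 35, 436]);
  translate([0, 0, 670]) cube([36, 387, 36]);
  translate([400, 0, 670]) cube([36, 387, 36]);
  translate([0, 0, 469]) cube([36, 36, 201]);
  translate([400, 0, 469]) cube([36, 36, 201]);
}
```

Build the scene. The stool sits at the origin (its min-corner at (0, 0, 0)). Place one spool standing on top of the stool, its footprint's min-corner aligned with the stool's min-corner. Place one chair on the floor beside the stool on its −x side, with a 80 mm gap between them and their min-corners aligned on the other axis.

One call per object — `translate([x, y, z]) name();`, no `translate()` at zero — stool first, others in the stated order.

stool();
translate([0, 0, 429]) spool();
translate([-516, 0, 0]) chair();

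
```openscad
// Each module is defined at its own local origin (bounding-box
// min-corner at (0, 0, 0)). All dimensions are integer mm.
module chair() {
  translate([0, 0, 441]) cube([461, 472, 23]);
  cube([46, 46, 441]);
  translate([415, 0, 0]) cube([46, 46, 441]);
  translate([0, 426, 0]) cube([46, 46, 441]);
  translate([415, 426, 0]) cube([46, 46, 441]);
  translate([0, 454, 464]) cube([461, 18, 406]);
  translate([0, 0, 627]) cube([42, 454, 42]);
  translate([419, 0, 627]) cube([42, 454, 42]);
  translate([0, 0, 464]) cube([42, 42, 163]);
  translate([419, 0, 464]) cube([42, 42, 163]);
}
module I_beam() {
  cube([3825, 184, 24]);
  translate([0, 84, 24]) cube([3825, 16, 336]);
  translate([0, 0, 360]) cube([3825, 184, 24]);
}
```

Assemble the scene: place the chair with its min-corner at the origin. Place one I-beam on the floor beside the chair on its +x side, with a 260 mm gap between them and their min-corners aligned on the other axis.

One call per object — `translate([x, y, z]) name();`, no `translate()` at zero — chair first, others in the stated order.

chair();
translate([721, 0, 0]) I_beam();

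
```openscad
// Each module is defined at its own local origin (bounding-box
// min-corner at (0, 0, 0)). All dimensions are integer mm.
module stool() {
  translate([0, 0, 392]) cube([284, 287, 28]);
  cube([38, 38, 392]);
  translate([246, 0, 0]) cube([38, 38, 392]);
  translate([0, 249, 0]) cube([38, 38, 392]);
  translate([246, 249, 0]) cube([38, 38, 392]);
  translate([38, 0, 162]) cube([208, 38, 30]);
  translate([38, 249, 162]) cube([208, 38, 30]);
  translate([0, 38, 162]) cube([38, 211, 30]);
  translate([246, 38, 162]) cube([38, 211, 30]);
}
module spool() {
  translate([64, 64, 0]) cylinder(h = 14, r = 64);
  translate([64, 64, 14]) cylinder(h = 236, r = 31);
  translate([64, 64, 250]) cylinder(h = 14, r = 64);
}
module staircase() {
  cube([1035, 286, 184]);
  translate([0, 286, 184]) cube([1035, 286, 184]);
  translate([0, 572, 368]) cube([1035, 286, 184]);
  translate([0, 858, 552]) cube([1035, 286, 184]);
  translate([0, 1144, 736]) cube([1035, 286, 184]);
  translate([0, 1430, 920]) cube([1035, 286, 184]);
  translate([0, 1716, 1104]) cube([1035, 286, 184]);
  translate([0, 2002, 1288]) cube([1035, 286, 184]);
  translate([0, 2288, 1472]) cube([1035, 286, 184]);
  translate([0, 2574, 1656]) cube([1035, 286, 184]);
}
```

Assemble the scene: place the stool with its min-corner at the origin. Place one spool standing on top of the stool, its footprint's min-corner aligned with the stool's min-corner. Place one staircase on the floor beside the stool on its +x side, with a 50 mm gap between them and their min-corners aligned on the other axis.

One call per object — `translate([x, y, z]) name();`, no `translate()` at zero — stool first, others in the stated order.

stool();
translate([0, 0, 420]) spool();
translate([334, 0, 0]) staircase();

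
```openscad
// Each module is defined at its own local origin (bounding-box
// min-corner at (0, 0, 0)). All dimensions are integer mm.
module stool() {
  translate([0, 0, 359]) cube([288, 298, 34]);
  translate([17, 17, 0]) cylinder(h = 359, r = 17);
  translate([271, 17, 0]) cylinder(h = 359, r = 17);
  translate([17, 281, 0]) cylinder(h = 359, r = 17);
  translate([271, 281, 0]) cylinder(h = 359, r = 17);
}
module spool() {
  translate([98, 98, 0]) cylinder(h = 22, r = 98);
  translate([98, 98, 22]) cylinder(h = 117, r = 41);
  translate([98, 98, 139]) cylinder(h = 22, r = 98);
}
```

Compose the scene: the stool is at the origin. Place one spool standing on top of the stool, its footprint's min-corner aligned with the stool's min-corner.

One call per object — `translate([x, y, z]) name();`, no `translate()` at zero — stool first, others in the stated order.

stool();
translate([0, 0, 393]) spool();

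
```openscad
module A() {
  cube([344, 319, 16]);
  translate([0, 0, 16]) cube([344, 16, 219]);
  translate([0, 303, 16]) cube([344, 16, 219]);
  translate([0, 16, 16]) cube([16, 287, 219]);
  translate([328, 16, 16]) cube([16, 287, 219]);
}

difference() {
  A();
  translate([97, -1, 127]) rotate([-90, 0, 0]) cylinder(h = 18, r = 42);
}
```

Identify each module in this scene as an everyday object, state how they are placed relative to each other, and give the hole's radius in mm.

A is an open box. The open box has a circular hole through its front wall. The hole's radius is 42 mm.

The subtracted cylinder has r = 42 mm.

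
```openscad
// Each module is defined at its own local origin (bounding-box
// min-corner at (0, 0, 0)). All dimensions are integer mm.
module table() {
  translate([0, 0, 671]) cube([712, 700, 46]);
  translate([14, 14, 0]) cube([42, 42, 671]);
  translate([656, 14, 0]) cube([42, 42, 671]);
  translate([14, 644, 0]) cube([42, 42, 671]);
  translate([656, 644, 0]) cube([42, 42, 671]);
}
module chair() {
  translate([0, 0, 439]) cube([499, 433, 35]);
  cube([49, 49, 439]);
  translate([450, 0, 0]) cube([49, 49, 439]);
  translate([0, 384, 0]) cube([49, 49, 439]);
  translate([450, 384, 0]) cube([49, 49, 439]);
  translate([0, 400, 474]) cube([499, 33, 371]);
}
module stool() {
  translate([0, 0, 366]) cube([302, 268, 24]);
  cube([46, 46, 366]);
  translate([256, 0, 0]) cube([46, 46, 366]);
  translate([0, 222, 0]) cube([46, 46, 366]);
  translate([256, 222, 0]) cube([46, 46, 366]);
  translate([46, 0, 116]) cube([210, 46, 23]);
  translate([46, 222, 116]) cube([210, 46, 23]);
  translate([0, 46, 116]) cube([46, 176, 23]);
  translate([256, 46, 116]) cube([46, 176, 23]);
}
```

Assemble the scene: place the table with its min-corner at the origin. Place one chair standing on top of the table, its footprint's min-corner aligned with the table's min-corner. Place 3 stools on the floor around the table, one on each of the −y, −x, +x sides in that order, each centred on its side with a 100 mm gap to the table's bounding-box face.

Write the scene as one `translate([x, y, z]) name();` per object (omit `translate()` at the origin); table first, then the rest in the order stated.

table();
translate([0, 0, 717]) chair();
translate([205, -368, 0]) stool();
translate([-402, 216, 0]) stool();
translate([812, 216, 0]) stool();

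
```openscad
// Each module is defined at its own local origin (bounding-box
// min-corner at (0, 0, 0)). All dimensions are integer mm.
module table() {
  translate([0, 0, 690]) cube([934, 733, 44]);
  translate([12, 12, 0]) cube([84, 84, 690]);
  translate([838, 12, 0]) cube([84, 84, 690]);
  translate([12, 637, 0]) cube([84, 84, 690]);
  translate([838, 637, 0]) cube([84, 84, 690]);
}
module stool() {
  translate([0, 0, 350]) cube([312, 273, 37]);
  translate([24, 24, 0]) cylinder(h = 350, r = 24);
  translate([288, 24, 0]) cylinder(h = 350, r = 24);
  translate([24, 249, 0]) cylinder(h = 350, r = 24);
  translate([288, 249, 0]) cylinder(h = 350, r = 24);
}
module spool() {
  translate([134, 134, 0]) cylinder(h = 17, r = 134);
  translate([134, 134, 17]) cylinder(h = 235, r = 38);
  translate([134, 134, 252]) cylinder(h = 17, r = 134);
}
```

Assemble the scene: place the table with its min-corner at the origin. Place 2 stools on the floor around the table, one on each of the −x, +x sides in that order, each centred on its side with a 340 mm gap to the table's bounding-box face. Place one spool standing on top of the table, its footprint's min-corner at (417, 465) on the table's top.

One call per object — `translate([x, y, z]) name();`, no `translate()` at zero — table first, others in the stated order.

table();
translate([-652, 230, 0]) stool();
translate([1274, 230, 0]) stool();
translate([417, 465, 734]) spool();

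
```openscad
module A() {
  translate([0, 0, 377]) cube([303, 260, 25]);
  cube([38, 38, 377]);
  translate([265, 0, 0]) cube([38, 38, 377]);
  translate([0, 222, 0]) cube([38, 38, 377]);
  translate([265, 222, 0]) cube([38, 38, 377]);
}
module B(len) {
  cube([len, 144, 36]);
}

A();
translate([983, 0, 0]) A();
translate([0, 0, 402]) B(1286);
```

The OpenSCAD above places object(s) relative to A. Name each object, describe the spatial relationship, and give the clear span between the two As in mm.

A is a stool. B is a beam. A beam spans the tops of two stools. The clear span between the two stools is 680 mm.

Second stool starts at x = 983; first ends at x = 303; clear span = 983 − 303 = 680 mm.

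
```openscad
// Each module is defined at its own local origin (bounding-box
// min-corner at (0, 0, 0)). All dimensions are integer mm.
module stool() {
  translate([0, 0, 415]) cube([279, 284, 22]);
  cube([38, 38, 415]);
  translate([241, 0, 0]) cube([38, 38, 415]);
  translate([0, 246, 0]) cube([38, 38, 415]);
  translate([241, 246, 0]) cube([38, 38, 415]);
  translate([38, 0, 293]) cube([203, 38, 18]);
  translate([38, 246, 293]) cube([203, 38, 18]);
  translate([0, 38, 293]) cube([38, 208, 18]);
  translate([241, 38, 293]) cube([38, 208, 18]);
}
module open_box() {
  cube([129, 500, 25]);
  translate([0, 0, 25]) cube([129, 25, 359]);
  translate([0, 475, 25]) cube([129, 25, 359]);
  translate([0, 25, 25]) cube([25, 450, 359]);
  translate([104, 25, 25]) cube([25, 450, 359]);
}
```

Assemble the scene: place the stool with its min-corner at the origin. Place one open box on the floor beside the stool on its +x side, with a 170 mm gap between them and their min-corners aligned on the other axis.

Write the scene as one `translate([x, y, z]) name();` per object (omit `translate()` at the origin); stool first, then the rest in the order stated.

stool();
translate([449, 0, 0]) open_box();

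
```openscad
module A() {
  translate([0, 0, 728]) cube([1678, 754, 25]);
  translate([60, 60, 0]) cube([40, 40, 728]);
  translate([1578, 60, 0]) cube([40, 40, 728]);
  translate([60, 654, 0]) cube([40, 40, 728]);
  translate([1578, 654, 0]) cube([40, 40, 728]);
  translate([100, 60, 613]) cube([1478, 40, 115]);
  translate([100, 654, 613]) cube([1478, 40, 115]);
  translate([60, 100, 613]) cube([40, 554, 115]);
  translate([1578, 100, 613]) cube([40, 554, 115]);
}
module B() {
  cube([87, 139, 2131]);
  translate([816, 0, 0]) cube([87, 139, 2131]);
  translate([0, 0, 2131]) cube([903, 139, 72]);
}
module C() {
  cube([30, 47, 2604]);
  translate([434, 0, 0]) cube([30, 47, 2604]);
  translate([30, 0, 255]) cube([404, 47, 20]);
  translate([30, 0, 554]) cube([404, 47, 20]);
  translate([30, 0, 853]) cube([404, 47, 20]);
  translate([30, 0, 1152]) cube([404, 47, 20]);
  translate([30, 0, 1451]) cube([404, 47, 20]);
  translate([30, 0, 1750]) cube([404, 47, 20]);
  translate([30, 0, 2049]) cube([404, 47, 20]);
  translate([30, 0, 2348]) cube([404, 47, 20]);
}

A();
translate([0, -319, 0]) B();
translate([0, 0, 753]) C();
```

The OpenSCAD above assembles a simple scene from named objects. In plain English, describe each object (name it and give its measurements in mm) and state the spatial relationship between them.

A is a table: top 1678 mm (x) × 754 mm (y), 25 mm thick, upper face at z = 753 mm, on four 40×40 mm square legs, each inset 60 mm from the nearest pair of top edges, running from z = 0 to the bottom of the top. Four apron rails, 40 mm thick and 115 mm tall, run between adjacent legs with their top edges flush with the underside of the top and their outer faces flush with the legs' outer faces.

B is a door frame. The clear opening is 729 mm wide and 2131 mm high. Two 87 mm wide jambs, 139 mm deep, stand either side of the opening from the floor to the top of the opening. A 72 mm thick head sits across the top of both jambs, spanning the full outside width of the frame.

C is a straight ladder. Two 30×47 mm vertical rails, 2604 mm tall, stand 464 mm apart (outside-to-outside) with their front faces coplanar on the −y side. 8 rungs, each 47 mm deep and 20 mm tall, span between the inner faces of the rails, front faces flush with the rails. The lowest rung's underside is at z = 255 mm and rungs are spaced 299 mm apart (underside to underside).

The door frame is on the floor beside the table on its −y side. The ladder is on top of the table.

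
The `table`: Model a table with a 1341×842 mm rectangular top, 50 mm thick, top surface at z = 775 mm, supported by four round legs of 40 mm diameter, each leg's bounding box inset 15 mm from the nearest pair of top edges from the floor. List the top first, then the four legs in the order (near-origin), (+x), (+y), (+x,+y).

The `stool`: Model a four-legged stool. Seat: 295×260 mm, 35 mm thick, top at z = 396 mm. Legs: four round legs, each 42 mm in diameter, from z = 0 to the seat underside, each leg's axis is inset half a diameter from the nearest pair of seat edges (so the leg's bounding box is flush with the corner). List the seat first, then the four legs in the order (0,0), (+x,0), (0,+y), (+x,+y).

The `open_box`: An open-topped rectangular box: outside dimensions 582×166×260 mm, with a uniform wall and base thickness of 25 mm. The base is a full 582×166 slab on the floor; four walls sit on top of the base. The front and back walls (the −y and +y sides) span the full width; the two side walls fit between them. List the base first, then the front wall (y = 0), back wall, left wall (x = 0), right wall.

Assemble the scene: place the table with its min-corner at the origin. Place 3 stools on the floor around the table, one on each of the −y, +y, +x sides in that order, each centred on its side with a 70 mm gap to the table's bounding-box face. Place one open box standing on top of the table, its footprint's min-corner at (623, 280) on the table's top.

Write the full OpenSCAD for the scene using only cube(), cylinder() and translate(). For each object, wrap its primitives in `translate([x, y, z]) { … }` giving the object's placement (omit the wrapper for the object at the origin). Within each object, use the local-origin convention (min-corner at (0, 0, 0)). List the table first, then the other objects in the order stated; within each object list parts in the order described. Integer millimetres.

translate([0, 0, 725]) cube([1341, 842, 50]);
translate([35, 35, 0]) cylinder(h = 725, r = 20);
translate([1306, 35, 0]) cylinder(h = 725, r = 20);
translate([35, 807, 0]) cylinder(h = 725, r = 20);
translate([1306, 807, 0]) cylinder(h = 725, r = 20);
translate([523, -330, 0]) {
  translate([0, 0, 361]) cube([295, 260, 35]);
  translate([21, 21, 0]) cylinder(h = 361, r = 21);
  translate([274, 21, 0]) cylinder(h = 361, r = 21);
  translate([21, 239, 0]) cylinder(h = 361, r = 21);
  translate([274, 239, 0]) cylinder(h = 361, r = 21);
}
translate([523, 912, 0]) {
  translate([0, 0, 361]) cube([295, 260, 35]);
  translate([21, 21, 0]) cylinder(h = 361, r = 21);
  translate([274, 21, 0]) cylinder(h = 361, r = 21);
  translate([21, 239, 0]) cylinder(h = 361, r = 21);
  translate([274, 239, 0]) cylinder(h = 361, r = 21);
}
translate([1411, 291, 0]) {
  translate([0, 0, 361]) cube([295, 260, 35]);
  translate([21, 21, 0]) cylinder(h = 361, r = 21);
  translate([274, 21, 0]) cylinder(h = 361, r = 21);
  translate([21, 239, 0]) cylinder(h = 361, r = 21);
  translate([274, 239, 0]) cylinder(h = 361, r = 21);
}
translate([623, 280, 775]) {
  cube([582, 166, 25]);
  translate([0, 0, 25]) cube([582, 25, 235]);
  translate([0, 141, 25]) cube([582, 25, 235]);
  translate([0, 25, 25]) cube([25, 116, 235]);
  translate([557, 25, 25]) cube([25, 116, 235]);
}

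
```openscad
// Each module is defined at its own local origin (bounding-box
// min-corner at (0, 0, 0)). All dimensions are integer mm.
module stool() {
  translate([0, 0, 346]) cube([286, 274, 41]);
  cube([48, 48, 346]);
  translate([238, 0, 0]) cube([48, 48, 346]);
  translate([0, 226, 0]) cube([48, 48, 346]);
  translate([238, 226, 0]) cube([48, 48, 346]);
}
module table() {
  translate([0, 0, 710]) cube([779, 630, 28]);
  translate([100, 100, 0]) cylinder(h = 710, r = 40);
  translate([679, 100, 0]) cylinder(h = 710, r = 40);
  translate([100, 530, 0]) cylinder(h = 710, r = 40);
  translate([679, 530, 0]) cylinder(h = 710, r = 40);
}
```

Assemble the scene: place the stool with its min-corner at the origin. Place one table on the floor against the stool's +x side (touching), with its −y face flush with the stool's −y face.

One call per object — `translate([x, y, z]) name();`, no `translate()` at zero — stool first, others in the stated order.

stool();
translate([286, 0, 0]) table();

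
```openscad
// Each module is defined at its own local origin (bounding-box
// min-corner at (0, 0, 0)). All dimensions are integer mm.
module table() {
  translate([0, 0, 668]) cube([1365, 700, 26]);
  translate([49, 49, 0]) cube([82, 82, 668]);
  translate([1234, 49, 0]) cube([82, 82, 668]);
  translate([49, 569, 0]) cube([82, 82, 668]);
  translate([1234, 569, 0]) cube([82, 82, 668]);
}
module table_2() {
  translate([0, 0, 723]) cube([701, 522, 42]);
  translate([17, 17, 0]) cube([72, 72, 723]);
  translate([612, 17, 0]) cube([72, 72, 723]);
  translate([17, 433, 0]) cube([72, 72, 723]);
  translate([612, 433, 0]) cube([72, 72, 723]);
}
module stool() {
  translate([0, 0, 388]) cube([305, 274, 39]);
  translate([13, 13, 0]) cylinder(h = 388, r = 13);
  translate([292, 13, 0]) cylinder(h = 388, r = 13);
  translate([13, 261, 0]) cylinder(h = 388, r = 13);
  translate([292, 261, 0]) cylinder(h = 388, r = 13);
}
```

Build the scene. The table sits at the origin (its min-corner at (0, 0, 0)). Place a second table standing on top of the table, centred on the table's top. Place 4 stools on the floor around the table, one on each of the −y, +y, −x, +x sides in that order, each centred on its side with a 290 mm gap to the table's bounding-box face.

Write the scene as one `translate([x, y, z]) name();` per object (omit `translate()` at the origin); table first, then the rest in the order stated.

table();
translate([332, 89, 694]) table_2();
translate([530, -564, 0]) stool();
translate([530, 990, 0]) stool();
translate([-595, 213, 0]) stool();
translate([1655, 213, 0]) stool();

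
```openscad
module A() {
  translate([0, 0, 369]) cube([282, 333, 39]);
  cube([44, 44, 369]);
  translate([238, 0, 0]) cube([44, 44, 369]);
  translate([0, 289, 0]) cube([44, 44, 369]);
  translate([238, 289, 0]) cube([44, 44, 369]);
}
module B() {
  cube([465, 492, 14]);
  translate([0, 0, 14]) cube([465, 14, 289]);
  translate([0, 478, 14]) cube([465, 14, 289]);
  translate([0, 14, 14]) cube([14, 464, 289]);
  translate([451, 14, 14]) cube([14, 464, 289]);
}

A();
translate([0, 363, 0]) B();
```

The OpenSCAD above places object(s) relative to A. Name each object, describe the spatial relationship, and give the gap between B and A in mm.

A is a stool. B is an open box. The open box is on the floor beside the stool on its +y side. The gap between the open box and the stool is 30 mm.

The open box's nearest face is 30 mm from the stool's +y face.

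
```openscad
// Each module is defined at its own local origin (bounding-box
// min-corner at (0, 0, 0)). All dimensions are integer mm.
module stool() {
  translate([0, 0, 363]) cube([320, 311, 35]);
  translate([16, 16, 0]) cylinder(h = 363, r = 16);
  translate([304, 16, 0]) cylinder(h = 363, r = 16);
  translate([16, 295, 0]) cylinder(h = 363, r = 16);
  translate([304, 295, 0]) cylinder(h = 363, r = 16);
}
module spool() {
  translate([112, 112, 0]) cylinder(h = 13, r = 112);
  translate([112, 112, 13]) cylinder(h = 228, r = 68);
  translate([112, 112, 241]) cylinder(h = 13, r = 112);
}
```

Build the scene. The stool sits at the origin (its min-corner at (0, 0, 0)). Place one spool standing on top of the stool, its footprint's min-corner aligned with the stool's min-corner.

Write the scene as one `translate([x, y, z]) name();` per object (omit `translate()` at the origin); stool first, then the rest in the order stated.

stool();
translate([0, 0, 398]) spool();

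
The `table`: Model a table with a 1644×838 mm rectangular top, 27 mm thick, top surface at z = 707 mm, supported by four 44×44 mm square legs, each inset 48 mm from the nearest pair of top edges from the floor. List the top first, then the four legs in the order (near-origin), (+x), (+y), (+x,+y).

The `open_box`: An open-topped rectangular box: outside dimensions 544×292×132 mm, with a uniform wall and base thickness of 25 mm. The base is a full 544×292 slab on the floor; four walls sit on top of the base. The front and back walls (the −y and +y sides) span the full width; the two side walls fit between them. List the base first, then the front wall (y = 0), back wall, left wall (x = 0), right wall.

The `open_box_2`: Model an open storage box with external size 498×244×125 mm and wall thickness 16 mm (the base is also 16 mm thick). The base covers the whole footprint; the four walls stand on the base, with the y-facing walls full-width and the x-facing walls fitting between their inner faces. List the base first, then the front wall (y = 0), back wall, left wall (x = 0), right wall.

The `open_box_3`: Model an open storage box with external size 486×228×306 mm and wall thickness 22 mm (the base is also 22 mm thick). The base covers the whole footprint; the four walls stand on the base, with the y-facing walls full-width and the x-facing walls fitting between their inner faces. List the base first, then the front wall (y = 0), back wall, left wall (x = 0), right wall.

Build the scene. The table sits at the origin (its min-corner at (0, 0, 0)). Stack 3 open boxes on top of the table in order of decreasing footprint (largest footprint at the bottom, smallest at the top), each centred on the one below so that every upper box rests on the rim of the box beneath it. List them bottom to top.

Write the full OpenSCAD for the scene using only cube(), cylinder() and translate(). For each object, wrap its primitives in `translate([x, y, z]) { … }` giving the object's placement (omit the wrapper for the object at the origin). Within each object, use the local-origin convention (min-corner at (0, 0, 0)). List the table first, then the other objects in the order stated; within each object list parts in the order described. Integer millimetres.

translate([0, 0, 680]) cube([1644, 838, 27]);
translate([48, 48, 0]) cube([44, 44, 680]);
translate([1552, 48, 0]) cube([44, 44, 680]);
translate([48, 746, 0]) cube([44, 44, 680]);
translate([1552, 746, 0]) cube([44, 44, 680]);
translate([550, 273, 707]) {
  cube([544, 292, 25]);
  translate([0, 0, 25]) cube([544, 25, 107]);
  translate([0, 267, 25]) cube([544, 25, 107]);
  translate([0, 25, 25]) cube([25, 242, 107]);
  translate([519, 25, 25]) cube([25, 242, 107]);
}
translate([573, 297, 839]) {
  cube([498, 244, 16]);
  translate([0, 0, 16]) cube([498, 16, 109]);
  translate([0, 228, 16]) cube([498, 16, 109]);
  translate([0, 16, 16]) cube([16, 212, 109]);
  translate([482, 16, 16]) cube([16, 212, 109]);
}
translate([579, 305, 964]) {
  cube([486, 228, 22]);
  translate([0, 0, 22]) cube([486, 22, 284]);
  translate([0, 206, 22]) cube([486, 22, 284]);
  translate([0, 22, 22]) cube([22, 184, 284]);
  translate([464, 22, 22]) cube([22, 184, 284]);
}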